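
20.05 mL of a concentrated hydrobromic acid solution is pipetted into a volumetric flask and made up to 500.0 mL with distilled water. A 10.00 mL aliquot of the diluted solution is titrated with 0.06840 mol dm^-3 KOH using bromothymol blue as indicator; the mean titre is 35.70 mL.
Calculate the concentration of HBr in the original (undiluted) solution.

HBr + KOH → KBr + H2O
n(KOH) = 0.03570 × 0.06840 = 2.442 × 10^-3 mol
n(HBr) in the aliquot = 2.442 × 10^-3 mol (1:1 ratio)
[HBr]_dilute = 2.442 × 10^-3 / 0.01000 = 0.2442 mol/L
Dilution factor = 500.0 / 20.05 = 24.94
[HBr]_stock = 0.2442 × 24.94 = 6.089 mol/L

6.089 mol/L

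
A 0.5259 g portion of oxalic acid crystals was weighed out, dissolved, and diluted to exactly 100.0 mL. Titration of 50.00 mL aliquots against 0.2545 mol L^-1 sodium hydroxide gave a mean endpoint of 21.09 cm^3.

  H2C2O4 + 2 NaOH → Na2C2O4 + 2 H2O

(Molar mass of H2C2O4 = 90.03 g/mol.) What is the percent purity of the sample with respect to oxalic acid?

91.89 %

n(NaOH) per titration = 0.02109 × 0.2545 = 5.367 × 10^-3 mol
From the 1:2 ratio, n(H2C2O4) in each aliquot = 1/2 × 5.367 × 10^-3 = 2.684 × 10^-3 mol
n(H2C2O4) in the whole flask = 2.684 × 10^-3 × 100.0/50.00 = 5.367 × 10^-3 mol
mass of H2C2O4 = 5.367 × 10^-3 × 90.03 = 0.4832 g
% H2C2O4 = 0.4832 / 0.5259 × 100 = 91.89 %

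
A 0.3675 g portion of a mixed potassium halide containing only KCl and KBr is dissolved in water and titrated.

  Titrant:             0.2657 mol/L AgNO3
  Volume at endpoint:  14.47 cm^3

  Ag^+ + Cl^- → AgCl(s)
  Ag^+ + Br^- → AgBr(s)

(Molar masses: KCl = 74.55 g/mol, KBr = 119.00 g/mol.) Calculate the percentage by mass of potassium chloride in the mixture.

n(AgNO3) = 0.01447 × 0.2657 = 3.845 × 10^-3 mol
Let x = n(KCl), y = n(KBr).
Titrant: 1x + 1y = 3.845 × 10^-3;  mass: 74.55x + 119.00y = 0.3675
Solving, x = 2.025 × 10^-3 mol, y = 1.820 × 10^-3 mol
mass of KCl = 2.025 × 10^-3 × 74.55 = 0.1510 g
% KCl = 0.1510 / 0.3675 × 100 = 41.08 %

41.08 %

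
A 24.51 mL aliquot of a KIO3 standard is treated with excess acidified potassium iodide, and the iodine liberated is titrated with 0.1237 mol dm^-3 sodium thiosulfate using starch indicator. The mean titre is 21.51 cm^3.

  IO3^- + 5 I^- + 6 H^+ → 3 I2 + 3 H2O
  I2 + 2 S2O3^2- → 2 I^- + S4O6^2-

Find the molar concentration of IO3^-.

0.01809 mol/L

n(S2O3^2-) = 0.02151 × 0.1237 = 2.661 × 10^-3 mol
n(I2) = n(S2O3^2-)/2 = 1.330 × 10^-3 mol
From the 1:3 ratio, n(IO3^-) in the aliquot = 1/3 × 1.330 × 10^-3 = 4.435 × 10^-4 mol
[IO3^-] = 4.435 × 10^-4 / 0.02451 = 0.01809 mol/L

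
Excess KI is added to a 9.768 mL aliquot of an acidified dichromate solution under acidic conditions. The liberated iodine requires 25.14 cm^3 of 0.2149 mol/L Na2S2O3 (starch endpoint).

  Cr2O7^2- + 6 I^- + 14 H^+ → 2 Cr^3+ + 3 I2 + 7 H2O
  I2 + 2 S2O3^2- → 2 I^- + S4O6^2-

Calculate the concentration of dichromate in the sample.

0.09218 mol/L

n(S2O3^2-) = 0.02514 × 0.2149 = 5.403 × 10^-3 mol
n(I2) = n(S2O3^2-)/2 = 2.701 × 10^-3 mol
From the 1:3 ratio, n(Cr2O7^2-) in the aliquot = 1/3 × 2.701 × 10^-3 = 9.004 × 10^-4 mol
[Cr2O7^2-] = 9.004 × 10^-4 / 0.009768 = 0.09218 mol/L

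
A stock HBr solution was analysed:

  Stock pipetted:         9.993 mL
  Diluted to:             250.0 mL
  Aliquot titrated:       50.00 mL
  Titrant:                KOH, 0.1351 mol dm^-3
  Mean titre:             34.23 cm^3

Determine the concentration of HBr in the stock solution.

2.314 mol/L

HBr + KOH → KBr + H2O
n(KOH) = 0.03423 × 0.1351 = 4.624 × 10^-3 mol
n(HBr) in the aliquot = 4.624 × 10^-3 mol (1:1 ratio)
[HBr]_dilute = 4.624 × 10^-3 / 0.05000 = 0.09249 mol/L
Dilution factor = 250.0 / 9.993 = 25.02
[HBr]_stock = 0.09249 × 25.02 = 2.314 mol/L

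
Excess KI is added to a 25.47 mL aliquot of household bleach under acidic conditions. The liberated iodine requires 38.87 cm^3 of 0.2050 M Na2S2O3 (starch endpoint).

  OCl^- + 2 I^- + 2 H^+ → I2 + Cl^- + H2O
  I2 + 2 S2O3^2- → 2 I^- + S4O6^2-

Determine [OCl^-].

0.1564 M

n(S2O3^2-) = 0.03887 × 0.2050 = 7.968 × 10^-3 mol
n(I2) = n(S2O3^2-)/2 = 3.984 × 10^-3 mol
n(OCl^-) in the aliquot = 3.984 × 10^-3 mol (1:1 ratio)
[OCl^-] = 3.984 × 10^-3 / 0.02547 = 0.1564 mol/L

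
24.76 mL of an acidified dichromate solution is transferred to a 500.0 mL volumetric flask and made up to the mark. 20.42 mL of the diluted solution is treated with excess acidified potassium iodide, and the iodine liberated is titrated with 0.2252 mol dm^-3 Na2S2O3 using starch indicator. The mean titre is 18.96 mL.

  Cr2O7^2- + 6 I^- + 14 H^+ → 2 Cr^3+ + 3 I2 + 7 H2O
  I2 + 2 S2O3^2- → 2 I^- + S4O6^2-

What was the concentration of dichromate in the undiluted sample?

n(S2O3^2-) = 0.01896 × 0.2252 = 4.270 × 10^-3 mol
n(I2) = n(S2O3^2-)/2 = 2.135 × 10^-3 mol
From the 1:3 ratio, n(Cr2O7^2-) in the aliquot = 1/3 × 2.135 × 10^-3 = 7.116 × 10^-4 mol
[Cr2O7^2-]_dilute = 7.116 × 10^-4 / 0.02042 = 0.03485 mol/L
[Cr2O7^2-]_original = 0.03485 × 500.0/24.76 = 0.7038 mol/L

0.7038 mol/L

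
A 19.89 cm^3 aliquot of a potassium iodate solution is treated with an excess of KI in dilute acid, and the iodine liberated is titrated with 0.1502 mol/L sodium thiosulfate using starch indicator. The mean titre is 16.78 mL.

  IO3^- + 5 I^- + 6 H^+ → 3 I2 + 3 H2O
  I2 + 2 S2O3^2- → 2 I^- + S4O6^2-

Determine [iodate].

n(S2O3^2-) = 0.01678 × 0.1502 = 2.520 × 10^-3 mol
n(I2) = n(S2O3^2-)/2 = 1.260 × 10^-3 mol
From the 1:3 ratio, n(IO3^-) in the aliquot = 1/3 × 1.260 × 10^-3 = 4.201 × 10^-4 mol
[IO3^-] = 4.201 × 10^-4 / 0.01989 = 0.02112 mol/L

0.02112 mol/L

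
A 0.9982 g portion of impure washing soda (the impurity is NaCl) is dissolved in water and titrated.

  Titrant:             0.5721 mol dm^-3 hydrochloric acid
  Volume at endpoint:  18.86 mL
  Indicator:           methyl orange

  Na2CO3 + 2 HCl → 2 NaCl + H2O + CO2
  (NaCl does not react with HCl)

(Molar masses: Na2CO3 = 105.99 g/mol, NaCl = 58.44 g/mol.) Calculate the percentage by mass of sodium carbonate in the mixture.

57.28 %

n(HCl) = 0.01886 × 0.5721 = 0.01079 mol
Let x = n(Na2CO3), y = n(NaCl).
Titrant: 2x = 0.01079;  mass: 105.99x + 58.44y = 0.9982
Solving, x = 5.395 × 10^-3 mol, y = 7.296 × 10^-3 mol
mass of Na2CO3 = 5.395 × 10^-3 × 105.99 = 0.5718 g
% Na2CO3 = 0.5718 / 0.9982 × 100 = 57.28 %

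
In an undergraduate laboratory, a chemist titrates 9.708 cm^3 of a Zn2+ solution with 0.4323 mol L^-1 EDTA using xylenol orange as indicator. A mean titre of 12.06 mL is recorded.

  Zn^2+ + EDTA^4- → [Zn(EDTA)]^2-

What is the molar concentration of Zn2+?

n(EDTA) = 0.01206 L × 0.4323 mol/L = 5.214 × 10^-3 mol
n(Zn2+) = 5.214 × 10^-3 mol (1:1 mole ratio)
[Zn2+] = 5.214 × 10^-3 mol / 0.009708 L = 0.5370 mol/L

0.5370 mol/L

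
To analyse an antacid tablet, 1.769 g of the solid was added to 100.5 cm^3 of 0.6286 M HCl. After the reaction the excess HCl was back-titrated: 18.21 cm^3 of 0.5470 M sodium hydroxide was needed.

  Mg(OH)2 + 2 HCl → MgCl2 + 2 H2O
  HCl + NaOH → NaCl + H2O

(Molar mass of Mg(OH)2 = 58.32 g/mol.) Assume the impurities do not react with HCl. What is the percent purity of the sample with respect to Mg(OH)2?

87.72 %

n(HCl) added = 0.1005 × 0.6286 = 0.06317 mol
n(NaOH) used in back-titration = 0.01821 × 0.5470 = 9.961 × 10^-3 mol
n(HCl) left over = 9.961 × 10^-3 mol (1:1 ratio)
n(HCl) consumed by analyte = 0.06317 − 9.961 × 10^-3 = 0.05321 mol
From the 1:2 ratio, n(Mg(OH)2) = 1/2 × 0.05321 = 0.02661 mol
mass of Mg(OH)2 = 0.02661 × 58.32 = 1.552 g
% Mg(OH)2 = 1.552 / 1.769 × 100 = 87.72 %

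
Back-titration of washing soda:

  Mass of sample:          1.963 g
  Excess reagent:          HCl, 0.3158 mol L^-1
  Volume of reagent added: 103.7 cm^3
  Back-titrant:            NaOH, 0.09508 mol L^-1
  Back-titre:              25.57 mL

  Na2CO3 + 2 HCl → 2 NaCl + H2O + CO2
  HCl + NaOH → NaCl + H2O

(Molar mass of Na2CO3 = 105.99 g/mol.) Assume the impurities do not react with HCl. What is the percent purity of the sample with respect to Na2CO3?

n(HCl) added = 0.1037 × 0.3158 = 0.03275 mol
n(NaOH) used in back-titration = 0.02557 × 0.09508 = 2.431 × 10^-3 mol
n(HCl) left over = 2.431 × 10^-3 mol (1:1 ratio)
n(HCl) consumed by analyte = 0.03275 − 2.431 × 10^-3 = 0.03032 mol
From the 1:2 ratio, n(Na2CO3) = 1/2 × 0.03032 = 0.01516 mol
mass of Na2CO3 = 0.01516 × 105.99 = 1.607 g
% Na2CO3 = 1.607 / 1.963 × 100 = 81.85 %

81.85 %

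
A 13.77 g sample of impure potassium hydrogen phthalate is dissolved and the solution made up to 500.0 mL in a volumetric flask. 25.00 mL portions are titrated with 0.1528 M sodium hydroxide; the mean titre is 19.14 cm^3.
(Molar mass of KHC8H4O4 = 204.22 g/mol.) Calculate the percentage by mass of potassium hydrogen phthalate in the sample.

86.75 %

KHC8H4O4 + NaOH → KNaC8H4O4 + H2O
n(NaOH) per titration = 0.01914 × 0.1528 = 2.925 × 10^-3 mol
n(KHC8H4O4) in each aliquot = 2.925 × 10^-3 mol (1:1 ratio)
n(KHC8H4O4) in the whole flask = 2.925 × 10^-3 × 500.0/25.00 = 0.05849 mol
mass of KHC8H4O4 = 0.05849 × 204.22 = 11.95 g
% KHC8H4O4 = 11.95 / 13.77 × 100 = 86.75 %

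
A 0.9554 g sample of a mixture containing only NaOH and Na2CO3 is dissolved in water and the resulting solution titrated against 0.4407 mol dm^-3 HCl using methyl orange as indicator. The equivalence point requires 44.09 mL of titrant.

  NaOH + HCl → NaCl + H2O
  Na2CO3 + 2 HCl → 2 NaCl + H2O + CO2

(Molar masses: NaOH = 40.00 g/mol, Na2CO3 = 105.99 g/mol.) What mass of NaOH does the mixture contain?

0.2288 g

n(HCl) = 0.04409 × 0.4407 = 0.01943 mol
Let x = n(NaOH), y = n(Na2CO3).
Titrant: 1x + 2y = 0.01943;  mass: 40.00x + 105.99y = 0.9554
Solving, x = 5.719 × 10^-3 mol, y = 6.856 × 10^-3 mol
mass of NaOH = 5.719 × 10^-3 × 40.00 = 0.2288 g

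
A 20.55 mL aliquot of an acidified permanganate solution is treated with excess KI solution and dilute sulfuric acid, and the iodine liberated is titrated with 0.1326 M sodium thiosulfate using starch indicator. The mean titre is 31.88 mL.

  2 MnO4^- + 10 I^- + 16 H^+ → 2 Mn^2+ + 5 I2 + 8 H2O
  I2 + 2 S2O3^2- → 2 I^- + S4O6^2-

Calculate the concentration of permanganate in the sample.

n(S2O3^2-) = 0.03188 × 0.1326 = 4.227 × 10^-3 mol
n(I2) = n(S2O3^2-)/2 = 2.114 × 10^-3 mol
From the 2:5 ratio, n(MnO4^-) in the aliquot = 2/5 × 2.114 × 10^-3 = 8.455 × 10^-4 mol
[MnO4^-] = 8.455 × 10^-4 / 0.02055 = 0.04114 mol/L

0.04114 M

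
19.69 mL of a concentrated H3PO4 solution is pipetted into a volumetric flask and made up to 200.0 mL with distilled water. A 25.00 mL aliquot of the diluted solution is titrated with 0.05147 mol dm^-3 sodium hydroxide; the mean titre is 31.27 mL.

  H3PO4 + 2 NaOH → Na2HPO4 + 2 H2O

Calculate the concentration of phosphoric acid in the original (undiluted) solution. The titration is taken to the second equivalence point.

0.3270 mol/L

n(NaOH) = 0.03127 × 0.05147 = 1.609 × 10^-3 mol
From the 1:2 ratio, n(H3PO4) in the aliquot = 1/2 × 1.609 × 10^-3 = 8.047 × 10^-4 mol
[H3PO4]_dilute = 8.047 × 10^-4 / 0.02500 = 0.03219 mol/L
Dilution factor = 200.0 / 19.69 = 10.16
[H3PO4]_stock = 0.03219 × 10.16 = 0.3270 mol/L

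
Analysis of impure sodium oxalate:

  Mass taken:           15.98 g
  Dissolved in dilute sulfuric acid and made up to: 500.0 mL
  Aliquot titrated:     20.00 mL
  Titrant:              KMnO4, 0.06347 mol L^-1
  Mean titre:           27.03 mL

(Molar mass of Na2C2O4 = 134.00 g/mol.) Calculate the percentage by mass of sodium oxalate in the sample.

89.91 %

2 MnO4^- + 5 C2O4^2- + 16 H^+ → 2 Mn^2+ + 10 CO2 + 8 H2O
n(KMnO4) per titration = 0.02703 × 0.06347 = 1.716 × 10^-3 mol
From the 5:2 ratio, n(Na2C2O4) in each aliquot = 5/2 × 1.716 × 10^-3 = 4.289 × 10^-3 mol
n(Na2C2O4) in the whole flask = 4.289 × 10^-3 × 500.0/20.00 = 0.1072 mol
mass of Na2C2O4 = 0.1072 × 134.00 = 14.37 g
% Na2C2O4 = 14.37 / 15.98 × 100 = 89.91 %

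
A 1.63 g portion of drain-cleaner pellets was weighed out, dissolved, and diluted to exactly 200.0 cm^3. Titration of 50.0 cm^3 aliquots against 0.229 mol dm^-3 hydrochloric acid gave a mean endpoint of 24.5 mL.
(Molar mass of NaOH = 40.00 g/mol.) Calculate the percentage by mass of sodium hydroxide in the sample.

55.1 %

NaOH + HCl → NaCl + H2O
n(HCl) per titration = 0.0245 × 0.229 = 5.61 × 10^-3 mol
n(NaOH) in each aliquot = 5.61 × 10^-3 mol (1:1 ratio)
n(NaOH) in the whole flask = 5.61 × 10^-3 × 200.0/50.0 = 0.0224 mol
mass of NaOH = 0.0224 × 40.00 = 0.898 g
% NaOH = 0.898 / 1.63 × 100 = 55.1 %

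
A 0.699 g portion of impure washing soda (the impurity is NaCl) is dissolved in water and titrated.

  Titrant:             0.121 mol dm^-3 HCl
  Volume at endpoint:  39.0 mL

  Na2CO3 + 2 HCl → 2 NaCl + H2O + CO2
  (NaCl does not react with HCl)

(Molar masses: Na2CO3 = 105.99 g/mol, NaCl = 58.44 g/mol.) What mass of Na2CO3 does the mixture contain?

0.250 g

n(HCl) = 0.0390 × 0.121 = 4.72 × 10^-3 mol
Let x = n(Na2CO3), y = n(NaCl).
Titrant: 2x = 4.72 × 10^-3;  mass: 105.99x + 58.44y = 0.699
Solving, x = 2.36 × 10^-3 mol, y = 7.68 × 10^-3 mol
mass of Na2CO3 = 2.36 × 10^-3 × 105.99 = 0.250 g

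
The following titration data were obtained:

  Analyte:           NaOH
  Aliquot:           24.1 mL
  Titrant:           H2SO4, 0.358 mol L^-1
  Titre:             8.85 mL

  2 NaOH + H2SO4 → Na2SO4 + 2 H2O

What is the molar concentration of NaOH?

n(H2SO4) = 0.00885 L × 0.358 mol/L = 3.17 × 10^-3 mol
From the 2:1 mole ratio, n(NaOH) = 2/1 × 3.17 × 10^-3 = 6.34 × 10^-3 mol
[NaOH] = 6.34 × 10^-3 mol / 0.0241 L = 0.263 mol/L

0.263 mol/L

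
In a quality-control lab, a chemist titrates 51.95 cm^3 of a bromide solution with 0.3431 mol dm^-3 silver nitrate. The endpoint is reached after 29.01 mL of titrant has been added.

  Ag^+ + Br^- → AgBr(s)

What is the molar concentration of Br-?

n(AgNO3) = 0.02901 L × 0.3431 mol/L = 9.953 × 10^-3 mol
n(Br-) = 9.953 × 10^-3 mol (1:1 mole ratio)
[Br-] = 9.953 × 10^-3 mol / 0.05195 L = 0.1916 mol/L

0.1916 mol/L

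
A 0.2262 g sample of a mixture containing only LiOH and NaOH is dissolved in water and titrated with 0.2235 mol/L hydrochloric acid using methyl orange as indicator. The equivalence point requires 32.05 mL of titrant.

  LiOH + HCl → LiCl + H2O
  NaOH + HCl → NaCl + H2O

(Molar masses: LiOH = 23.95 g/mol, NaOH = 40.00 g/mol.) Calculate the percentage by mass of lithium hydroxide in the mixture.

39.80 %

n(HCl) = 0.03205 × 0.2235 = 7.163 × 10^-3 mol
Let x = n(LiOH), y = n(NaOH).
Titrant: 1x + 1y = 7.163 × 10^-3;  mass: 23.95x + 40.00y = 0.2262
Solving, x = 3.759 × 10^-3 mol, y = 3.404 × 10^-3 mol
mass of LiOH = 3.759 × 10^-3 × 23.95 = 0.09002 g
% LiOH = 0.09002 / 0.2262 × 100 = 39.80 %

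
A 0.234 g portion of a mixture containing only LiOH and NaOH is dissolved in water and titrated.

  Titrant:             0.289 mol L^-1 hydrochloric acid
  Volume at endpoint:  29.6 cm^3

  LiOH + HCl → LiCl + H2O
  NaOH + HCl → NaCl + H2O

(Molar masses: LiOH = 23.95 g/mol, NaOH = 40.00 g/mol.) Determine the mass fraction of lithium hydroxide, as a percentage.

69.0 %

n(HCl) = 0.0296 × 0.289 = 8.55 × 10^-3 mol
Let x = n(LiOH), y = n(NaOH).
Titrant: 1x + 1y = 8.55 × 10^-3;  mass: 23.95x + 40.00y = 0.234
Solving, x = 6.74 × 10^-3 mol, y = 1.81 × 10^-3 mol
mass of LiOH = 6.74 × 10^-3 × 23.95 = 0.161 g
% LiOH = 0.161 / 0.234 × 100 = 69.0 %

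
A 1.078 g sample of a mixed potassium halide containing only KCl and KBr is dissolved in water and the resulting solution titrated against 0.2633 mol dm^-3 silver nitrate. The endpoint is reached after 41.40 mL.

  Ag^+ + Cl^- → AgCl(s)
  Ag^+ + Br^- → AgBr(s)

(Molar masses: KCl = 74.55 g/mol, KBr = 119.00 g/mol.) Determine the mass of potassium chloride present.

0.3676 g

n(AgNO3) = 0.04140 × 0.2633 = 0.01090 mol
Let x = n(KCl), y = n(KBr).
Titrant: 1x + 1y = 0.01090;  mass: 74.55x + 119.00y = 1.078
Solving, x = 4.931 × 10^-3 mol, y = 5.970 × 10^-3 mol
mass of KCl = 4.931 × 10^-3 × 74.55 = 0.3676 g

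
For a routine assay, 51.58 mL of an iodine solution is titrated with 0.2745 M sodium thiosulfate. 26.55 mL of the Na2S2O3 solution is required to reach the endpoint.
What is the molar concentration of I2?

0.07065 M

I2 + 2 S2O3^2- → 2 I^- + S4O6^2-
n(Na2S2O3) = 0.02655 L × 0.2745 mol/L = 7.288 × 10^-3 mol
From the 1:2 mole ratio, n(I2) = 1/2 × 7.288 × 10^-3 = 3.644 × 10^-3 mol
[I2] = 3.644 × 10^-3 mol / 0.05158 L = 0.07065 mol/L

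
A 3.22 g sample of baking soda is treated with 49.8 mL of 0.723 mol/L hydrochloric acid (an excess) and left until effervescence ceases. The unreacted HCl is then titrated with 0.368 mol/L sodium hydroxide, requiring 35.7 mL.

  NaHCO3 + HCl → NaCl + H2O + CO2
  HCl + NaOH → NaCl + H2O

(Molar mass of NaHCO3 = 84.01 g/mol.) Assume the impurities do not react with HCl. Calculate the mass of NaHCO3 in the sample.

n(HCl) added = 0.0498 × 0.723 = 0.0360 mol
n(NaOH) used in back-titration = 0.0357 × 0.368 = 0.0131 mol
n(HCl) left over = 0.0131 mol (1:1 ratio)
n(HCl) consumed by analyte = 0.0360 − 0.0131 = 0.0229 mol
n(NaHCO3) = 0.0229 mol (1:1 ratio)
mass of NaHCO3 = 0.0229 × 84.01 = 1.92 g

1.92 g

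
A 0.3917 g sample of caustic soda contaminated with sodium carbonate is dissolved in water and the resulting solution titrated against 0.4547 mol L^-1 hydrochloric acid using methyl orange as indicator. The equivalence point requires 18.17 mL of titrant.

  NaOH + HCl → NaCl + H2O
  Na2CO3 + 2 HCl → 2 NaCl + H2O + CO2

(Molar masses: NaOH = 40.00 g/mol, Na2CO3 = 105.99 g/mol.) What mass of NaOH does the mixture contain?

n(HCl) = 0.01817 × 0.4547 = 8.262 × 10^-3 mol
Let x = n(NaOH), y = n(Na2CO3).
Titrant: 1x + 2y = 8.262 × 10^-3;  mass: 40.00x + 105.99y = 0.3917
Solving, x = 3.551 × 10^-3 mol, y = 2.356 × 10^-3 mol
mass of NaOH = 3.551 × 10^-3 × 40.00 = 0.1420 g

0.1420 g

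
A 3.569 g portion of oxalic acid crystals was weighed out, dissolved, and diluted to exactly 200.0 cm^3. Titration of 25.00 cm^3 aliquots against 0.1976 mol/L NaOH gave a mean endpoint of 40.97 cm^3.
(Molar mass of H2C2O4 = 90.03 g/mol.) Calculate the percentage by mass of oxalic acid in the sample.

H2C2O4 + 2 NaOH → Na2C2O4 + 2 H2O
n(NaOH) per titration = 0.04097 × 0.1976 = 8.096 × 10^-3 mol
From the 1:2 ratio, n(H2C2O4) in each aliquot = 1/2 × 8.096 × 10^-3 = 4.048 × 10^-3 mol
n(H2C2O4) in the whole flask = 4.048 × 10^-3 × 200.0/25.00 = 0.03238 mol
mass of H2C2O4 = 0.03238 × 90.03 = 2.915 g
% H2C2O4 = 2.915 / 3.569 × 100 = 81.69 %

81.69 %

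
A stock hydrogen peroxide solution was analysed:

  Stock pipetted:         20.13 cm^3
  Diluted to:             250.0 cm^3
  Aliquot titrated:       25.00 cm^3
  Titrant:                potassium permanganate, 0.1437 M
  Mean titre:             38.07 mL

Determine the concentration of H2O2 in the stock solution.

6.794 M

2 MnO4^- + 5 H2O2 + 6 H^+ → 2 Mn^2+ + 5 O2 + 8 H2O
n(KMnO4) = 0.03807 × 0.1437 = 5.471 × 10^-3 mol
From the 5:2 ratio, n(H2O2) in the aliquot = 5/2 × 5.471 × 10^-3 = 0.01368 mol
[H2O2]_dilute = 0.01368 / 0.02500 = 0.5471 mol/L
Dilution factor = 250.0 / 20.13 = 12.42
[H2O2]_stock = 0.5471 × 12.42 = 6.794 mol/L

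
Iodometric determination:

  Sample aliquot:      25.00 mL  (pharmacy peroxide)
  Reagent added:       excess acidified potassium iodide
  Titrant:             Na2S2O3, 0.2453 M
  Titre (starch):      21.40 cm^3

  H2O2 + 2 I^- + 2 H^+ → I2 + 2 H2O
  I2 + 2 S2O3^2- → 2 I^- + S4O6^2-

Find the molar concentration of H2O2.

n(S2O3^2-) = 0.02140 × 0.2453 = 5.249 × 10^-3 mol
n(I2) = n(S2O3^2-)/2 = 2.625 × 10^-3 mol
n(H2O2) in the aliquot = 2.625 × 10^-3 mol (1:1 ratio)
[H2O2] = 2.625 × 10^-3 / 0.02500 = 0.1050 mol/L

0.1050 M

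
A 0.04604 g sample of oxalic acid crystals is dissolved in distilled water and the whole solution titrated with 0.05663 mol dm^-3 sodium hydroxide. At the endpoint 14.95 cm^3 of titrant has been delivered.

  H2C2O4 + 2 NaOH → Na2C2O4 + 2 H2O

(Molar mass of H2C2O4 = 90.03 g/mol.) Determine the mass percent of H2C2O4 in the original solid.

n(NaOH) = 0.01495 L × 0.05663 mol/L = 8.466 × 10^-4 mol
From the 1:2 ratio, n(H2C2O4) = 1/2 × 8.466 × 10^-4 = 4.233 × 10^-4 mol
mass of H2C2O4 = 4.233 × 10^-4 × 90.03 g/mol = 0.03811 g
% H2C2O4 = 0.03811 / 0.04604 × 100 = 82.78 %

82.78 %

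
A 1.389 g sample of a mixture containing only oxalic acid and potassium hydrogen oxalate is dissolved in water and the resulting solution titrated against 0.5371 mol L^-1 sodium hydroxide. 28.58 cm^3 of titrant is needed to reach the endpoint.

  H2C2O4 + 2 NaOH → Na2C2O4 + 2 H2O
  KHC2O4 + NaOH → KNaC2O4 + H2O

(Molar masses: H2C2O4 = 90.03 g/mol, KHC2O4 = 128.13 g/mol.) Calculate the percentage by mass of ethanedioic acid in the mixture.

22.53 %

n(NaOH) = 0.02858 × 0.5371 = 0.01535 mol
Let x = n(H2C2O4), y = n(KHC2O4).
Titrant: 2x + 1y = 0.01535;  mass: 90.03x + 128.13y = 1.389
Solving, x = 3.476 × 10^-3 mol, y = 8.398 × 10^-3 mol
mass of H2C2O4 = 3.476 × 10^-3 × 90.03 = 0.3130 g
% H2C2O4 = 0.3130 / 1.389 × 100 = 22.53 %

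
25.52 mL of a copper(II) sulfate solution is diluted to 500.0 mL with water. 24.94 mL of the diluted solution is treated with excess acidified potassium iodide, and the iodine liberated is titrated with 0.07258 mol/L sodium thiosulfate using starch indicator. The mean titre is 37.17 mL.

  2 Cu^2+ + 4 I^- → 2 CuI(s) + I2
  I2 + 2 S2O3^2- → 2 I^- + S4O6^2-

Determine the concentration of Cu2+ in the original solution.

n(S2O3^2-) = 0.03717 × 0.07258 = 2.698 × 10^-3 mol
n(I2) = n(S2O3^2-)/2 = 1.349 × 10^-3 mol
From the 2:1 ratio, n(Cu2+) in the aliquot = 2/1 × 1.349 × 10^-3 = 2.698 × 10^-3 mol
[Cu2+]_dilute = 2.698 × 10^-3 / 0.02494 = 0.1082 mol/L
[Cu2+]_original = 0.1082 × 500.0/25.52 = 2.119 mol/L

2.119 mol/L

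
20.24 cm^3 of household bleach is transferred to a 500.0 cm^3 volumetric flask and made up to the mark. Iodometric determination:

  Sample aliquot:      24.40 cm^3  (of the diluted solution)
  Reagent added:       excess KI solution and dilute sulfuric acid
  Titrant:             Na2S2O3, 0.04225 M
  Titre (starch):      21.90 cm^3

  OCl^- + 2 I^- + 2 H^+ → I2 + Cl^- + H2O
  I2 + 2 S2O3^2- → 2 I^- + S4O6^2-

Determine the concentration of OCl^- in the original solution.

n(S2O3^2-) = 0.02190 × 0.04225 = 9.253 × 10^-4 mol
n(I2) = n(S2O3^2-)/2 = 4.626 × 10^-4 mol
n(OCl^-) in the aliquot = 4.626 × 10^-4 mol (1:1 ratio)
[OCl^-]_dilute = 4.626 × 10^-4 / 0.02440 = 0.01896 mol/L
[OCl^-]_original = 0.01896 × 500.0/20.24 = 0.4684 mol/L

0.4684 M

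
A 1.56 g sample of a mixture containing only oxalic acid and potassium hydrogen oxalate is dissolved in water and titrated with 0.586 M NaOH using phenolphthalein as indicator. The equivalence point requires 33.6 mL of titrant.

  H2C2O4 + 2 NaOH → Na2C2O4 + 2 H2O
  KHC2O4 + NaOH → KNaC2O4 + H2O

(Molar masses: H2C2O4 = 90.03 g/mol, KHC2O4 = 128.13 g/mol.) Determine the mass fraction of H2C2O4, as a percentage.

33.4 %

n(NaOH) = 0.0336 × 0.586 = 0.0197 mol
Let x = n(H2C2O4), y = n(KHC2O4).
Titrant: 2x + 1y = 0.0197;  mass: 90.03x + 128.13y = 1.56
Solving, x = 5.79 × 10^-3 mol, y = 8.11 × 10^-3 mol
mass of H2C2O4 = 5.79 × 10^-3 × 90.03 = 0.521 g
% H2C2O4 = 0.521 / 1.56 × 100 = 33.4 %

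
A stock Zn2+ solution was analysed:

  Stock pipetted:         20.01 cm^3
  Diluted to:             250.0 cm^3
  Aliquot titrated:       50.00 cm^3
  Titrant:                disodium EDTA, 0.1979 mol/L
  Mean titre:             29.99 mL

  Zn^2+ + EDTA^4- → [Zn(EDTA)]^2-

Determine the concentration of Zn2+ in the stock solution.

1.483 mol/L

n(EDTA) = 0.02999 × 0.1979 = 5.935 × 10^-3 mol
n(Zn2+) in the aliquot = 5.935 × 10^-3 mol (1:1 ratio)
[Zn2+]_dilute = 5.935 × 10^-3 / 0.05000 = 0.1187 mol/L
Dilution factor = 250.0 / 20.01 = 12.49
[Zn2+]_stock = 0.1187 × 12.49 = 1.483 mol/L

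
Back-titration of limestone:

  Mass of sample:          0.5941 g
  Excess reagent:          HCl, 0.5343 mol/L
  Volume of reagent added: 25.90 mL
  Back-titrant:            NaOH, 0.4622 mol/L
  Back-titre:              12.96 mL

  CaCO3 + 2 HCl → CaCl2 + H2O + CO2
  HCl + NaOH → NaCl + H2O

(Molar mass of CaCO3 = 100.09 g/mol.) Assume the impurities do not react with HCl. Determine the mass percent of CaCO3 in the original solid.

n(HCl) added = 0.02590 × 0.5343 = 0.01384 mol
n(NaOH) used in back-titration = 0.01296 × 0.4622 = 5.990 × 10^-3 mol
n(HCl) left over = 5.990 × 10^-3 mol (1:1 ratio)
n(HCl) consumed by analyte = 0.01384 − 5.990 × 10^-3 = 7.848 × 10^-3 mol
From the 1:2 ratio, n(CaCO3) = 1/2 × 7.848 × 10^-3 = 3.924 × 10^-3 mol
mass of CaCO3 = 3.924 × 10^-3 × 100.09 = 0.3928 g
% CaCO3 = 0.3928 / 0.5941 × 100 = 66.11 %

66.11 %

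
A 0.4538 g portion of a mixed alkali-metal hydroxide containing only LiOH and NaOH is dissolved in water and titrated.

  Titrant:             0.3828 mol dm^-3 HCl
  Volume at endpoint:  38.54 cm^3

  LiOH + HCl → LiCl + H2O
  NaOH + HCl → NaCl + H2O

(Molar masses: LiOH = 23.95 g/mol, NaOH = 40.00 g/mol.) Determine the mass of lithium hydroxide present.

0.2034 g

n(HCl) = 0.03854 × 0.3828 = 0.01475 mol
Let x = n(LiOH), y = n(NaOH).
Titrant: 1x + 1y = 0.01475;  mass: 23.95x + 40.00y = 0.4538
Solving, x = 8.494 × 10^-3 mol, y = 6.259 × 10^-3 mol
mass of LiOH = 8.494 × 10^-3 × 23.95 = 0.2034 g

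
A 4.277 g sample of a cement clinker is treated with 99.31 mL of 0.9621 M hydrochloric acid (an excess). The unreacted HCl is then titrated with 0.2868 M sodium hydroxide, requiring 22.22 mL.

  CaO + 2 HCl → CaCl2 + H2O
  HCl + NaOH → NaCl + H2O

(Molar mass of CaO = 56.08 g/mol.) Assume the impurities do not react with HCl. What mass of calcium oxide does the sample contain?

2.500 g

n(HCl) added = 0.09931 × 0.9621 = 0.09555 mol
n(NaOH) used in back-titration = 0.02222 × 0.2868 = 6.373 × 10^-3 mol
n(HCl) left over = 6.373 × 10^-3 mol (1:1 ratio)
n(HCl) consumed by analyte = 0.09555 − 6.373 × 10^-3 = 0.08917 mol
From the 1:2 ratio, n(CaO) = 1/2 × 0.08917 = 0.04459 mol
mass of CaO = 0.04459 × 56.08 = 2.500 g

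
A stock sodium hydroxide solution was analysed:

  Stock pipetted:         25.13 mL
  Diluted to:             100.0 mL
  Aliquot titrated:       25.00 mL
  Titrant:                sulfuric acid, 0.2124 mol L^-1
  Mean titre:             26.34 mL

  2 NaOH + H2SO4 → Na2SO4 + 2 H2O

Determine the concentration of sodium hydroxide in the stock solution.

n(H2SO4) = 0.02634 × 0.2124 = 5.595 × 10^-3 mol
From the 2:1 ratio, n(NaOH) in the aliquot = 2/1 × 5.595 × 10^-3 = 0.01119 mol
[NaOH]_dilute = 0.01119 / 0.02500 = 0.4476 mol/L
Dilution factor = 100.0 / 25.13 = 3.979
[NaOH]_stock = 0.4476 × 3.979 = 1.781 mol/L

1.781 mol/L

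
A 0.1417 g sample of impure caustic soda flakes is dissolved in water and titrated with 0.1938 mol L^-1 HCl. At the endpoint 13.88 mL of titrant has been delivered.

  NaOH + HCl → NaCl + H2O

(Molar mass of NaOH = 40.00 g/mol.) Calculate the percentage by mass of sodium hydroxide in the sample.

n(HCl) = 0.01388 L × 0.1938 mol/L = 2.690 × 10^-3 mol
n(NaOH) = 2.690 × 10^-3 mol (1:1 ratio)
mass of NaOH = 2.690 × 10^-3 × 40.00 g/mol = 0.1076 g
% NaOH = 0.1076 / 0.1417 × 100 = 75.93 %

75.93 %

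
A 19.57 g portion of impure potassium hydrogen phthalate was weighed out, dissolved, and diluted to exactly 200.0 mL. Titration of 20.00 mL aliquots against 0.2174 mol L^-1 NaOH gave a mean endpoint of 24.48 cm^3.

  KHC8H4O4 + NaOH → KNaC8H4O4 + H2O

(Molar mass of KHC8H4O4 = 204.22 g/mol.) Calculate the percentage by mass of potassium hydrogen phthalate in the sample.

n(NaOH) per titration = 0.02448 × 0.2174 = 5.322 × 10^-3 mol
n(KHC8H4O4) in each aliquot = 5.322 × 10^-3 mol (1:1 ratio)
n(KHC8H4O4) in the whole flask = 5.322 × 10^-3 × 200.0/20.00 = 0.05322 mol
mass of KHC8H4O4 = 0.05322 × 204.22 = 10.87 g
% KHC8H4O4 = 10.87 / 19.57 × 100 = 55.54 %

55.54 %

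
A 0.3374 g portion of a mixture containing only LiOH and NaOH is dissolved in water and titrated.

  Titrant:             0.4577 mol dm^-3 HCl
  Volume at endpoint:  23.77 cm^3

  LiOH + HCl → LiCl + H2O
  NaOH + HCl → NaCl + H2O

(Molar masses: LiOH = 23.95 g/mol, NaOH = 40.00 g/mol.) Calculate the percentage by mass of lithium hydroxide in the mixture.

43.25 %

n(HCl) = 0.02377 × 0.4577 = 0.01088 mol
Let x = n(LiOH), y = n(NaOH).
Titrant: 1x + 1y = 0.01088;  mass: 23.95x + 40.00y = 0.3374
Solving, x = 6.092 × 10^-3 mol, y = 4.787 × 10^-3 mol
mass of LiOH = 6.092 × 10^-3 × 23.95 = 0.1459 g
% LiOH = 0.1459 / 0.3374 × 100 = 43.25 %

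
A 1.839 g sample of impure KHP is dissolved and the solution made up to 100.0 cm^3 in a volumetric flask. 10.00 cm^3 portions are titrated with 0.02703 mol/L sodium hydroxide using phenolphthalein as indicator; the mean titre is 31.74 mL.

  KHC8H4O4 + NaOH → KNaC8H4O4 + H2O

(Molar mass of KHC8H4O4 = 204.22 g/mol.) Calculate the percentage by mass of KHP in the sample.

95.27 %

n(NaOH) per titration = 0.03174 × 0.02703 = 8.579 × 10^-4 mol
n(KHC8H4O4) in each aliquot = 8.579 × 10^-4 mol (1:1 ratio)
n(KHC8H4O4) in the whole flask = 8.579 × 10^-4 × 100.0/10.00 = 8.579 × 10^-3 mol
mass of KHC8H4O4 = 8.579 × 10^-3 × 204.22 = 1.752 g
% KHC8H4O4 = 1.752 / 1.839 × 100 = 95.27 %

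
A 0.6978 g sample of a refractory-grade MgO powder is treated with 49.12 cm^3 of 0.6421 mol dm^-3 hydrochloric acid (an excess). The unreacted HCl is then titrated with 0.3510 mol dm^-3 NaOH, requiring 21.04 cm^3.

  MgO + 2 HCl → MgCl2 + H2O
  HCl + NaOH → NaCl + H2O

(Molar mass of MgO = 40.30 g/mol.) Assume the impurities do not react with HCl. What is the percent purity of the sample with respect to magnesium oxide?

69.75 %

n(HCl) added = 0.04912 × 0.6421 = 0.03154 mol
n(NaOH) used in back-titration = 0.02104 × 0.3510 = 7.385 × 10^-3 mol
n(HCl) left over = 7.385 × 10^-3 mol (1:1 ratio)
n(HCl) consumed by analyte = 0.03154 − 7.385 × 10^-3 = 0.02415 mol
From the 1:2 ratio, n(MgO) = 1/2 × 0.02415 = 0.01208 mol
mass of MgO = 0.01208 × 40.30 = 0.4867 g
% MgO = 0.4867 / 0.6978 × 100 = 69.75 %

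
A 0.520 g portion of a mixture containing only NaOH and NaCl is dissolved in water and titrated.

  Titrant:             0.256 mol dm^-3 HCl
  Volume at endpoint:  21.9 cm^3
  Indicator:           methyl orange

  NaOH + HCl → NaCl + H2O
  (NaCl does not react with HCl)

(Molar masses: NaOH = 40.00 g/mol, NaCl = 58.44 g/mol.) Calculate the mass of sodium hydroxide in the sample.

0.224 g

n(HCl) = 0.0219 × 0.256 = 5.61 × 10^-3 mol
Let x = n(NaOH), y = n(NaCl).
Titrant: 1x = 5.61 × 10^-3;  mass: 40.00x + 58.44y = 0.520
Solving, x = 5.61 × 10^-3 mol, y = 5.06 × 10^-3 mol
mass of NaOH = 5.61 × 10^-3 × 40.00 = 0.224 g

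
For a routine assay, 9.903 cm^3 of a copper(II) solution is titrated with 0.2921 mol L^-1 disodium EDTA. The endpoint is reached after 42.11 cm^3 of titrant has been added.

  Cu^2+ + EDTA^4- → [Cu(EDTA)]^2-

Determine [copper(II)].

n(EDTA) = 0.04211 L × 0.2921 mol/L = 0.01230 mol
n(Cu2+) = 0.01230 mol (1:1 mole ratio)
[Cu2+] = 0.01230 mol / 0.009903 L = 1.242 mol/L

1.242 mol/L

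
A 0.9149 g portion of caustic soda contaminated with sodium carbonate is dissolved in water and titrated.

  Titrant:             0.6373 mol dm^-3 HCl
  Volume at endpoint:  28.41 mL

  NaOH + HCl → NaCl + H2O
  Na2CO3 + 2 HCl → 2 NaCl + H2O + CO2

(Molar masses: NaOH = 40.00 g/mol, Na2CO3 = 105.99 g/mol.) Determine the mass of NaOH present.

n(HCl) = 0.02841 × 0.6373 = 0.01811 mol
Let x = n(NaOH), y = n(Na2CO3).
Titrant: 1x + 2y = 0.01811;  mass: 40.00x + 105.99y = 0.9149
Solving, x = 3.433 × 10^-3 mol, y = 7.336 × 10^-3 mol
mass of NaOH = 3.433 × 10^-3 × 40.00 = 0.1373 g

0.1373 g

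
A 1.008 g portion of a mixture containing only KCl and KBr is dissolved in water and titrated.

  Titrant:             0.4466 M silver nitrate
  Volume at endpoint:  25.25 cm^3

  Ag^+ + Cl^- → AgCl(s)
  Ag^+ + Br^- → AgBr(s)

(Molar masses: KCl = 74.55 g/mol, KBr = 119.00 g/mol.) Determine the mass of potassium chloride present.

n(AgNO3) = 0.02525 × 0.4466 = 0.01128 mol
Let x = n(KCl), y = n(KBr).
Titrant: 1x + 1y = 0.01128;  mass: 74.55x + 119.00y = 1.008
Solving, x = 7.512 × 10^-3 mol, y = 3.764 × 10^-3 mol
mass of KCl = 7.512 × 10^-3 × 74.55 = 0.5600 g

0.5600 g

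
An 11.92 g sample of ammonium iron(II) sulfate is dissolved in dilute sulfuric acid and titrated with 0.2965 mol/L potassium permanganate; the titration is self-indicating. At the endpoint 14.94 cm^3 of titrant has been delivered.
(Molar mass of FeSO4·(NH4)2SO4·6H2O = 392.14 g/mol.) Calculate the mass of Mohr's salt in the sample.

MnO4^- + 5 Fe^2+ + 8 H^+ → Mn^2+ + 5 Fe^3+ + 4 H2O
n(KMnO4) = 0.01494 L × 0.2965 mol/L = 4.430 × 10^-3 mol
From the 5:1 ratio, n(FeSO4·(NH4)2SO4·6H2O) = 5/1 × 4.430 × 10^-3 = 0.02215 mol
mass of FeSO4·(NH4)2SO4·6H2O = 0.02215 × 392.14 g/mol = 8.685 g

8.685 g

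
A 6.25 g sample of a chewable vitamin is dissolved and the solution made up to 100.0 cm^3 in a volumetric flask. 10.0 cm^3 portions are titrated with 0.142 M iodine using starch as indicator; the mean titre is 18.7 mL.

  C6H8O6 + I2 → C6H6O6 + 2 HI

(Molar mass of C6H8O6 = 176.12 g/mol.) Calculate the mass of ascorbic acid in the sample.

n(I2) per titration = 0.0187 × 0.142 = 2.66 × 10^-3 mol
n(C6H8O6) in each aliquot = 2.66 × 10^-3 mol (1:1 ratio)
n(C6H8O6) in the whole flask = 2.66 × 10^-3 × 100.0/10.0 = 0.0266 mol
mass of C6H8O6 = 0.0266 × 176.12 = 4.68 g

4.68 g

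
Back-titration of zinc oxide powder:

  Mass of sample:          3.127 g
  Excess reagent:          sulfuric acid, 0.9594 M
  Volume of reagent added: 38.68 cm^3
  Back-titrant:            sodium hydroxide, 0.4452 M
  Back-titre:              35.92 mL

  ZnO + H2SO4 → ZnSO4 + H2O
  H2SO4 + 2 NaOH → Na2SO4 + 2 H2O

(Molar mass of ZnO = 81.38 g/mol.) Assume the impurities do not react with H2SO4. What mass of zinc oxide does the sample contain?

n(H2SO4) added = 0.03868 × 0.9594 = 0.03711 mol
n(NaOH) used in back-titration = 0.03592 × 0.4452 = 0.01599 mol
From the 1:2 ratio, n(H2SO4) left over = 1/2 × 0.01599 = 7.996 × 10^-3 mol
n(H2SO4) consumed by analyte = 0.03711 − 7.996 × 10^-3 = 0.02911 mol
n(ZnO) = 0.02911 mol (1:1 ratio)
mass of ZnO = 0.02911 × 81.38 = 2.369 g

2.369 g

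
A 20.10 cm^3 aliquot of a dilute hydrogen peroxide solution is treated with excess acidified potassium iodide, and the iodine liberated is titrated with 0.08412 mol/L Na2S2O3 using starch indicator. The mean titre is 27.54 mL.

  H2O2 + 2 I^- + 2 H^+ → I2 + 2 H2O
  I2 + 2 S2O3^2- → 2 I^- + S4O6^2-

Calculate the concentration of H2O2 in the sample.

0.05763 mol/L

n(S2O3^2-) = 0.02754 × 0.08412 = 2.317 × 10^-3 mol
n(I2) = n(S2O3^2-)/2 = 1.158 × 10^-3 mol
n(H2O2) in the aliquot = 1.158 × 10^-3 mol (1:1 ratio)
[H2O2] = 1.158 × 10^-3 / 0.02010 = 0.05763 mol/L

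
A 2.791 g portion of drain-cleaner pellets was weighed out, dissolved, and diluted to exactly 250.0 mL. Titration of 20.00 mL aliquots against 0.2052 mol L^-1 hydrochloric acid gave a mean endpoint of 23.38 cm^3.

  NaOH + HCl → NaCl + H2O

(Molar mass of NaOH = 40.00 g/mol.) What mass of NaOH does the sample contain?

n(HCl) per titration = 0.02338 × 0.2052 = 4.798 × 10^-3 mol
n(NaOH) in each aliquot = 4.798 × 10^-3 mol (1:1 ratio)
n(NaOH) in the whole flask = 4.798 × 10^-3 × 250.0/20.00 = 0.05997 mol
mass of NaOH = 0.05997 × 40.00 = 2.399 g

2.399 g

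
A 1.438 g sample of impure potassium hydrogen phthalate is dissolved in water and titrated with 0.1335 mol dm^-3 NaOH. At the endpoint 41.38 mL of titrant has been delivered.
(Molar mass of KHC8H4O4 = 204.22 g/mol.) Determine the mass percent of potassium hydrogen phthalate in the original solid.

78.45 %

KHC8H4O4 + NaOH → KNaC8H4O4 + H2O
n(NaOH) = 0.04138 L × 0.1335 mol/L = 5.524 × 10^-3 mol
n(KHC8H4O4) = 5.524 × 10^-3 mol (1:1 ratio)
mass of KHC8H4O4 = 5.524 × 10^-3 × 204.22 g/mol = 1.128 g
% KHC8H4O4 = 1.128 / 1.438 × 100 = 78.45 %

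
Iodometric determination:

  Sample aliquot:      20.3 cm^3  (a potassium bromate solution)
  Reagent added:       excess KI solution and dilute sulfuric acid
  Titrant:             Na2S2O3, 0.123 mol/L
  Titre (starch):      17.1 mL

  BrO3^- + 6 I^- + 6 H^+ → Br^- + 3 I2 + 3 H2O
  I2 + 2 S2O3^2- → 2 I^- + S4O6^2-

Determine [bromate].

0.0173 mol/L

n(S2O3^2-) = 0.0171 × 0.123 = 2.10 × 10^-3 mol
n(I2) = n(S2O3^2-)/2 = 1.05 × 10^-3 mol
From the 1:3 ratio, n(BrO3^-) in the aliquot = 1/3 × 1.05 × 10^-3 = 3.51 × 10^-4 mol
[BrO3^-] = 3.51 × 10^-4 / 0.0203 = 0.0173 mol/L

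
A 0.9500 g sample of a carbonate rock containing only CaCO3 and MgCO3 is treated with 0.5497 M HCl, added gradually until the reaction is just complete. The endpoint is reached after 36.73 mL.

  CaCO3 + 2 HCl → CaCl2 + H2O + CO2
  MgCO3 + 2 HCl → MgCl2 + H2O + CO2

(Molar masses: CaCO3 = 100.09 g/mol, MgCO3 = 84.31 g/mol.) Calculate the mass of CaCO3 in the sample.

n(HCl) = 0.03673 × 0.5497 = 0.02019 mol
Let x = n(CaCO3), y = n(MgCO3).
Titrant: 2x + 2y = 0.02019;  mass: 100.09x + 84.31y = 0.9500
Solving, x = 6.266 × 10^-3 mol, y = 3.830 × 10^-3 mol
mass of CaCO3 = 6.266 × 10^-3 × 100.09 = 0.6271 g

0.6271 g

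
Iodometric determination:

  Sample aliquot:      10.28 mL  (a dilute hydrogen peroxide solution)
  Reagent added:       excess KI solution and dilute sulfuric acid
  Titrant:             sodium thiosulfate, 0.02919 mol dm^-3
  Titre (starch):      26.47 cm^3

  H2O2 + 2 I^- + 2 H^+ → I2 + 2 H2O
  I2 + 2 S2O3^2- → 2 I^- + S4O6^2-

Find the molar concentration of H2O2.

0.03758 mol/L

n(S2O3^2-) = 0.02647 × 0.02919 = 7.727 × 10^-4 mol
n(I2) = n(S2O3^2-)/2 = 3.863 × 10^-4 mol
n(H2O2) in the aliquot = 3.863 × 10^-4 mol (1:1 ratio)
[H2O2] = 3.863 × 10^-4 / 0.01028 = 0.03758 mol/L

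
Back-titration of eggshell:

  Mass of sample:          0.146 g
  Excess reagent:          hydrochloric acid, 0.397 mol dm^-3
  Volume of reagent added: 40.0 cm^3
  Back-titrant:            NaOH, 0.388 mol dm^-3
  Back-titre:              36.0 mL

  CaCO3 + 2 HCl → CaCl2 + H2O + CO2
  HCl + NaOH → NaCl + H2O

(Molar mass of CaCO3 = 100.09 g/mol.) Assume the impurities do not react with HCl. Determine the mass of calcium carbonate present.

0.0957 g

n(HCl) added = 0.0400 × 0.397 = 0.0159 mol
n(NaOH) used in back-titration = 0.0360 × 0.388 = 0.0140 mol
n(HCl) left over = 0.0140 mol (1:1 ratio)
n(HCl) consumed by analyte = 0.0159 − 0.0140 = 1.91 × 10^-3 mol
From the 1:2 ratio, n(CaCO3) = 1/2 × 1.91 × 10^-3 = 9.56 × 10^-4 mol
mass of CaCO3 = 9.56 × 10^-4 × 100.09 = 0.0957 g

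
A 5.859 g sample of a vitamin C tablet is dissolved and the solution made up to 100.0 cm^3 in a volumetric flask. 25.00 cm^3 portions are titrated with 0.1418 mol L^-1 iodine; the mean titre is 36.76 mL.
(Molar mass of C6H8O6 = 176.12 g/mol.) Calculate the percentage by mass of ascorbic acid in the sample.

C6H8O6 + I2 → C6H6O6 + 2 HI
n(I2) per titration = 0.03676 × 0.1418 = 5.213 × 10^-3 mol
n(C6H8O6) in each aliquot = 5.213 × 10^-3 mol (1:1 ratio)
n(C6H8O6) in the whole flask = 5.213 × 10^-3 × 100.0/25.00 = 0.02085 mol
mass of C6H8O6 = 0.02085 × 176.12 = 3.672 g
% C6H8O6 = 3.672 / 5.859 × 100 = 62.68 %

62.68 %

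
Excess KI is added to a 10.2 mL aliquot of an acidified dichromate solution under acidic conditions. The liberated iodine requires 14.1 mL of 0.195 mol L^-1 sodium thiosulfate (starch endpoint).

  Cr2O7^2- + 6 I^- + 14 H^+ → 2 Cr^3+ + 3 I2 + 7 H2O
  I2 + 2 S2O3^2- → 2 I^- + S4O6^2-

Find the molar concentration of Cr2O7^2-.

0.0449 mol/L

n(S2O3^2-) = 0.0141 × 0.195 = 2.75 × 10^-3 mol
n(I2) = n(S2O3^2-)/2 = 1.37 × 10^-3 mol
From the 1:3 ratio, n(Cr2O7^2-) in the aliquot = 1/3 × 1.37 × 10^-3 = 4.58 × 10^-4 mol
[Cr2O7^2-] = 4.58 × 10^-4 / 0.0102 = 0.0449 mol/L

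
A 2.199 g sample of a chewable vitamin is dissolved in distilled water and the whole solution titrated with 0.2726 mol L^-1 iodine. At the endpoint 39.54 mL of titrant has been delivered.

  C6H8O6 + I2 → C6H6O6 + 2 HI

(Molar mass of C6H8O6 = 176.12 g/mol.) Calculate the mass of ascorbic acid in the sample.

1.898 g

n(I2) = 0.03954 L × 0.2726 mol/L = 0.01078 mol
n(C6H8O6) = 0.01078 mol (1:1 ratio)
mass of C6H8O6 = 0.01078 × 176.12 g/mol = 1.898 g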